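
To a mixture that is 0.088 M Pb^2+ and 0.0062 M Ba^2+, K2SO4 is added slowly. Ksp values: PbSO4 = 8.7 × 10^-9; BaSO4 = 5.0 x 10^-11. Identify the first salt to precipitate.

BaSO4

Precipitation of each salt starts when its ion product equals its Ksp.
For PbSO4: 8.7 × 10^-9 = 0.088 × [SO4^2-]  ⇒  [SO4^2-] = 9.9 × 10^-8 M.
For BaSO4: 5.0 x 10^-11 = 0.0062 × [SO4^2-]  ⇒  [SO4^2-] = 8.1 x 10^-9 M.
The salt with the lower threshold [SO4^2-] precipitates first: BaSO4.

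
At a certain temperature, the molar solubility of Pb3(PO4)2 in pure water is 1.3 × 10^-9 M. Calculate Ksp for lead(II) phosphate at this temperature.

Ksp ≈ 4.0e-43

Pb3(PO4)2(s) ⇌ 3 Pb^2+(aq) + 2 PO4^3-(aq)
If s mol/L of Pb3(PO4)2 dissolves, [Pb^2+] = 3s and [PO4^3-] = 2s.
Ksp = [Pb^2+]^3[PO4^3-]^2
Ksp = (3s)^3(2s)^2 = 108s^5
Ksp = 108 × (1.3 × 10^-9)^5 = 4.0 × 10^-43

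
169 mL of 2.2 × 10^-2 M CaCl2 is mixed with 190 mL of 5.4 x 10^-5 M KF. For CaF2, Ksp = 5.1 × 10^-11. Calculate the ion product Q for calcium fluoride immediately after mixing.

8.5 × 10^-12

Total volume = 169 + 190 = 359 mL.
[Ca^2+] = 2.2 × 10^-2 × (169/359) = 1.04 × 10^-2 M
[F^-] = 5.4 x 10^-5 × (190/359) = 2.86 × 10^-5 M
CaF2(s) ⇌ Ca^2+ + 2 F^-, so Q = [Ca^2+][F^-]^2
Q = (1.04 × 10^-2)(2.86 x 10^-5)^2 = 8.5 × 10^-12
Q < Ksp, so no precipitate of CaF2 forms.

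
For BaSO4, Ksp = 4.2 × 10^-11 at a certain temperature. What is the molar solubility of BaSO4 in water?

BaSO4(s) ⇌ Ba^2+ + SO4^2-
Ksp = [Ba^2+][SO4^2-]
If s mol/L of BaSO4 dissolves, [Ba^2+] = s and [SO4^2-] = s.
Ksp = s × s = s^2
s = (4.2 × 10^-11)^(1/2) = 6.5 × 10^-6 M

s = 6.5 x 10^-6 M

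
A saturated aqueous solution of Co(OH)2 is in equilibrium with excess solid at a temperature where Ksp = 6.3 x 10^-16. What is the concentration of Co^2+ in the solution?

[Co^2+] = 5.4 × 10^-6 M

Co(OH)2(s) <=> Co^2+ + 2 OH^-
Ksp = [Co^2+][OH^-]^2
If s mol/L of Co(OH)2 dissolves, [Co^2+] = s and [OH^-] = 2s.
So Ksp = s × (2s)^2 = 4s^3
s^3 = 6.3 x 10^-16 / 4, so s = 5.40 × 10^-6 M
[Co^2+] = s = 5.4 x 10^-6 M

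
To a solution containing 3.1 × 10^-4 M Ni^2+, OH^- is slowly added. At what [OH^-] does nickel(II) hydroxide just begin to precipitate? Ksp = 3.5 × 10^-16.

1.1 × 10^-6 M

Ni(OH)2(s) <=> Ni^2+(aq) + 2 OH^-(aq)
Ksp = [Ni^2+][OH^-]^2
Precipitation begins when Q = Ksp. With [Ni^2+] = 3.1 × 10^-4 M:
3.5 × 10^-16 = (3.1 × 10^-4) × [OH^-]^2
[OH^-] = (3.5 × 10^-16 / 3.1 × 10^-4)^(1/2) = 1.1 × 10^-6 M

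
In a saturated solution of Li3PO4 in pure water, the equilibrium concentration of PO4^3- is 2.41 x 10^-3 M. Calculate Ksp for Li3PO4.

9.11e-10

Li3PO4(s) ⇌ 3 Li^+(aq) + PO4^3-(aq)
Stoichiometry gives [Li^+] = (3/1)[PO4^3-] = 7.230 × 10^-3 M.
Ksp = [Li^+]^3[PO4^3-]
Ksp = (7.230 x 10^-3)^3 × 2.41 × 10^-3 = 9.11 × 10^-10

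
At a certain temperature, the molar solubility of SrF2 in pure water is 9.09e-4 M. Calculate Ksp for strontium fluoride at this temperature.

3.00 × 10^-9

SrF2(s) <=> Sr^2+ + 2 F^-
With molar solubility s: [Sr^2+] = s, [F^-] = 2s.
Ksp = [Sr^2+][F^-]^2
Ksp = s(2s)^2 = 4s^3
Ksp = 4 × (9.09 × 10^-4)^3 = 3.00 x 10^-9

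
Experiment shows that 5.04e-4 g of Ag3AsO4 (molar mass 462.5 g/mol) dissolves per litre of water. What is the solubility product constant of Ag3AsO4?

Molar solubility s = (5.04 × 10^-4 g/L) / (462.5 g/mol) = 1.090 x 10^-6 M.
Ag3AsO4(s) ⇌ 3 Ag^+(aq) + AsO4^3-(aq)
If s mol/L of Ag3AsO4 dissolves, [Ag^+] = 3s and [AsO4^3-] = s.
Ksp = [Ag^+]^3[AsO4^3-]
So Ksp = (3s)^3 × s = 27s^4
With s = 1.090 x 10^-6: Ksp = 3.81 × 10^-23

Ksp ≈ 3.81 × 10^-23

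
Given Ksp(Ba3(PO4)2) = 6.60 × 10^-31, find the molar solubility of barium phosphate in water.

s = 3.61e-7 M

Ba3(PO4)2(s) ⇌ 3 Ba^2+(aq) + 2 PO4^3-(aq)
Ksp = [Ba^2+]^3[PO4^3-]^2
Let s = molar solubility. Then [Ba^2+] = 3s and [PO4^3-] = 2s.
Ksp = (3s)^3(2s)^2 = 108s^5
s = (6.60 × 10^-31 / 108)^(1/5) = 3.61 × 10^-7 M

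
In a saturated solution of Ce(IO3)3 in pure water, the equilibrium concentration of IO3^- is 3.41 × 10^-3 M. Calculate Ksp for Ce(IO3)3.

Ce(IO3)3(s) ⇌ Ce^3+ + 3 IO3^-
Stoichiometry gives [Ce^3+] = (1/3)[IO3^-] = 1.137 × 10^-3 M.
Ksp = [Ce^3+][IO3^-]^3
Ksp = 1.137 × 10^-3 × (3.41 × 10^-3)^3 = 4.51 × 10^-11

Ksp ≈ 4.51 × 10^-11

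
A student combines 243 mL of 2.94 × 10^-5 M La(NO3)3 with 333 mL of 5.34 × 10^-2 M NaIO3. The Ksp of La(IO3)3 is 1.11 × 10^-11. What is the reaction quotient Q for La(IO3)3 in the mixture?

Total volume = 243 + 333 = 576 mL.
[La^3+] = 2.94 x 10^-5 × (243/576) = 1.240 × 10^-5 M
[IO3^-] = 5.34 × 10^-2 × (333/576) = 3.087 × 10^-2 M
La(IO3)3(s) <=> La^3+ + 3 IO3^-, so Q = [La^3+][IO3^-]^3
Q = (1.240 x 10^-5)(3.087 × 10^-2)^3 = 3.65 × 10^-10
Q > Ksp, so La(IO3)3 will precipitate.

Q = 3.65 × 10^-10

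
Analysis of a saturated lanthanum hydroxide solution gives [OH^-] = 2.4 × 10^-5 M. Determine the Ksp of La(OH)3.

La(OH)3(s) ⇌ La^3+ + 3 OH^-
Stoichiometry gives [La^3+] = (1/3)[OH^-] = 8.00 x 10^-6 M.
Ksp = [La^3+][OH^-]^3
Ksp = 8.00 x 10^-6 × (2.4 × 10^-5)^3 = 1.1 × 10^-19

Ksp ≈ 1.1 × 10^-19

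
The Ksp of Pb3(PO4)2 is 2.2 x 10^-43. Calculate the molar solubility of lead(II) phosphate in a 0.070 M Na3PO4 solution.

Pb3(PO4)2(s) ⇌ 3 Pb^2+ + 2 PO4^3-
Ksp = [Pb^2+]^3[PO4^3-]^2
If s mol/L dissolves here, [Pb^2+] = 3s, [PO4^3-] = 0.070 + 2s ≈ 0.070 (since PO4^3- from Na3PO4 dominates).
Ksp ≈ (3s)^3 × (0.070)^2
s = 1.2 × 10^-14 M
Check: 2s = 2.4 × 10^-14 ≪ 0.070, so the approximation is valid.

1.2 × 10^-14 M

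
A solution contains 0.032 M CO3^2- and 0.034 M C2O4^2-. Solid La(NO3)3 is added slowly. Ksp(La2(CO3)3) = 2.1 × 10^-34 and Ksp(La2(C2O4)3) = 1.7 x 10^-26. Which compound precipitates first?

La2(CO3)3

Each salt begins to precipitate when Q = Ksp, i.e. when [La^3+] reaches its threshold.
For La2(CO3)3: 2.1 × 10^-34 = (0.032)^3 × [La^3+]^2  ⇒  [La^3+] = 2.5 × 10^-15 M.
For La2(C2O4)3: 1.7 x 10^-26 = (0.034)^3 × [La^3+]^2  ⇒  [La^3+] = 2.1 × 10^-11 M.
The salt with the lower threshold [La^3+] precipitates first: La2(CO3)3.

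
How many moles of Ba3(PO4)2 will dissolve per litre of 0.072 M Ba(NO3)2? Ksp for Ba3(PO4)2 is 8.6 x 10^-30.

s ≈ 7.6 x 10^-14 M

Ba3(PO4)2(s) <=> 3 Ba^2+ + 2 PO4^3-
Ksp = [Ba^2+]^3[PO4^3-]^2
Let s = moles of Ba3(PO4)2 that dissolve per litre. [Ba^2+] = 0.072 + 3s ≈ 0.072, [PO4^3-] = 2s (since Ba^2+ from Ba(NO3)2 dominates).
Ksp ≈ (0.072)^3 × (2s)^2
s = 7.6 × 10^-14 M
Check: 3s = 2.3 × 10^-13 ≪ 0.072, so the approximation is valid.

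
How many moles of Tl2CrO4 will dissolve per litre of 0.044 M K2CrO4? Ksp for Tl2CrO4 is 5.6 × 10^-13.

1.8 × 10^-6 M

Tl2CrO4(s) <=> 2 Tl^+(aq) + CrO4^2-(aq)
Ksp = [Tl^+]^2[CrO4^2-]
Let s be the molar solubility in this solution. [Tl^+] = 2s, [CrO4^2-] = 0.044 + s ≈ 0.044 (Ksp is small, so little additional dissolves).
Ksp ≈ (2s)^2 × 0.044
s = 1.8 x 10^-6 M
Check: s = 1.8 × 10^-6 ≪ 0.044, so the approximation is valid.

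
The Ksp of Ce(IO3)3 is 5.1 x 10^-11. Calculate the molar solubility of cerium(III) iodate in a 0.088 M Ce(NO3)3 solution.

Ce(IO3)3(s) ⇌ Ce^3+(aq) + 3 IO3^-(aq)
Ksp = [Ce^3+][IO3^-]^3
If s mol/L dissolves here, [Ce^3+] = 0.088 + s ≈ 0.088, [IO3^-] = 3s (common-ion effect: Ce^3+ is already 0.088 M).
Ksp ≈ 0.088 × (3s)^3
s = 2.8 × 10^-4 M
Check: s = 2.8 × 10^-4 ≪ 0.088, so the approximation is valid.

s ≈ 2.8e-4 M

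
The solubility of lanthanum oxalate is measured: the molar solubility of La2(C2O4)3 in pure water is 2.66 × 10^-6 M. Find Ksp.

Ksp ≈ 1.44 x 10^-26

La2(C2O4)3(s) ⇌ 2 La^3+ + 3 C2O4^2-
With molar solubility s: [La^3+] = 2s, [C2O4^2-] = 3s.
Ksp = [La^3+]^2[C2O4^2-]^3
Substituting: Ksp = (2s)^2(3s)^3 = 108s^5
With s = 2.66 × 10^-6: Ksp = 1.44 x 10^-26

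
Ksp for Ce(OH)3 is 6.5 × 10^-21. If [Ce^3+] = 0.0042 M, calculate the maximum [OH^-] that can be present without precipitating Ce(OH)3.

[OH^-] = 1.2 × 10^-6 M

Ce(OH)3(s) <=> Ce^3+ + 3 OH^-
Ksp = [Ce^3+][OH^-]^3
Precipitation begins when Q = Ksp. With [Ce^3+] = 0.0042 M:
6.5 × 10^-21 = (0.0042) × [OH^-]^3
[OH^-] = (6.5 × 10^-21 / 4.2 × 10^-3)^(1/3) = 1.2 × 10^-6 M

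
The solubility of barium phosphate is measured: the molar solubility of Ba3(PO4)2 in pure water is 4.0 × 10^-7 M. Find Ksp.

1.1 × 10^-30

Ba3(PO4)2(s) ⇌ 3 Ba^2+(aq) + 2 PO4^3-(aq)
For each mole of Ba3(PO4)2 that dissolves: [Ba^2+] = 3s, [PO4^3-] = 2s.
Ksp = [Ba^2+]^3[PO4^3-]^2
Ksp = (3s)^3(2s)^2 = 108s^5
With s = 4.0 × 10^-7: Ksp = 1.1 × 10^-30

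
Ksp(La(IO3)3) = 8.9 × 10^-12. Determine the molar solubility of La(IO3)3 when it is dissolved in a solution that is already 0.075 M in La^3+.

1.6 × 10^-4 M

La(IO3)3(s) ⇌ La^3+ + 3 IO3^-
Ksp = [La^3+][IO3^-]^3
Let s = moles of La(IO3)3 that dissolve per litre. [La^3+] = 0.075 + s ≈ 0.075, [IO3^-] = 3s (Ksp is small, so little additional dissolves).
Ksp ≈ 0.075 × (3s)^3
s = 1.6 x 10^-4 M
Check: s = 1.6 × 10^-4 ≪ 0.075, so the approximation is valid.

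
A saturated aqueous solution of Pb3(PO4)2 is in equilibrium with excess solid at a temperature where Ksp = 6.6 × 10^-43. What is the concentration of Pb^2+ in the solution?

Pb3(PO4)2(s) ⇌ 3 Pb^2+(aq) + 2 PO4^3-(aq)
Ksp = [Pb^2+]^3[PO4^3-]^2
With molar solubility s: [Pb^2+] = 3s, [PO4^3-] = 2s.
So Ksp = (3s)^3 × (2s)^2 = 108s^5
s^5 = 6.6 × 10^-43 / 108, so s = 1.44 × 10^-9 M
[Pb^2+] = 3s = 4.3 × 10^-9 M

[Pb^2+] ≈ 4.3 × 10^-9 M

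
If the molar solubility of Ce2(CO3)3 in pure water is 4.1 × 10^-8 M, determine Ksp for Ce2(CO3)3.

Ce2(CO3)3(s) <=> 2 Ce^3+ + 3 CO3^2-
With molar solubility s: [Ce^3+] = 2s, [CO3^2-] = 3s.
Ksp = [Ce^3+]^2[CO3^2-]^3
Substituting: Ksp = (2s)^2(3s)^3 = 108s^5
Ksp = 108 × (4.1 x 10^-8)^5 = 1.3 × 10^-35

1.3 × 10^-35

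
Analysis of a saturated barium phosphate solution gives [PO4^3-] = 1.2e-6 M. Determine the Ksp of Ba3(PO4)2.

8.4 × 10^-30

Ba3(PO4)2(s) ⇌ 3 Ba^2+(aq) + 2 PO4^3-(aq)
Stoichiometry gives [Ba^2+] = (3/2)[PO4^3-] = 1.80 × 10^-6 M.
Ksp = [Ba^2+]^3[PO4^3-]^2
Ksp = (1.80 x 10^-6)^3 × (1.2 × 10^-6)^2 = 8.4 × 10^-30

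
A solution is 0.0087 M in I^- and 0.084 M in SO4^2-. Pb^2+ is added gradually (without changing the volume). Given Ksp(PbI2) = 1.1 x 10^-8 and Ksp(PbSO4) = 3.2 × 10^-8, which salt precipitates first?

Each salt begins to precipitate when Q = Ksp, i.e. when [Pb^2+] reaches its threshold.
For PbI2: 1.1 x 10^-8 = (0.0087)^2 × [Pb^2+]  ⇒  [Pb^2+] = 1.5 × 10^-4 M.
For PbSO4: 3.2 × 10^-8 = 0.084 × [Pb^2+]  ⇒  [Pb^2+] = 3.8 x 10^-7 M.
The salt with the lower threshold [Pb^2+] precipitates first: PbSO4.

PbSO4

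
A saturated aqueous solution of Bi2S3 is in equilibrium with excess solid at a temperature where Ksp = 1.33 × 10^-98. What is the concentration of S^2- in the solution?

3.13e-20 M

Bi2S3(s) ⇌ 2 Bi^3+ + 3 S^2-
Ksp = [Bi^3+]^2[S^2-]^3
With molar solubility s: [Bi^3+] = 2s, [S^2-] = 3s.
So Ksp = (2s)^2 × (3s)^3 = 108s^5
Solving, s = (1.33 × 10^-98/108)^(1/5) = 1.043 x 10^-20 M
[S^2-] = 3s = 3.13 x 10^-20 M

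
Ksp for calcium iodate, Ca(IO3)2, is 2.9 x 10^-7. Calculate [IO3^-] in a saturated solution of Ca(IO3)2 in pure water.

[IO3^-] = 8.3 x 10^-3 M

Ca(IO3)2(s) ⇌ Ca^2+ + 2 IO3^-
Ksp = [Ca^2+][IO3^-]^2
Let s = molar solubility. Then [Ca^2+] = s and [IO3^-] = 2s.
So Ksp = s × (2s)^2 = 4s^3
Solving, s = (2.9 x 10^-7/4)^(1/3) = 4.17 × 10^-3 M
[IO3^-] = 2s = 8.3 × 10^-3 M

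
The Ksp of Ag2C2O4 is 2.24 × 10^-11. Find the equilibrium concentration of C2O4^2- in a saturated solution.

Ag2C2O4(s) <=> 2 Ag^+ + C2O4^2-
Ksp = [Ag^+]^2[C2O4^2-]
If s mol/L of Ag2C2O4 dissolves, [Ag^+] = 2s and [C2O4^2-] = s.
So Ksp = (2s)^2 × s = 4s^3
s^3 = 2.24 × 10^-11 / 4, so s = 1.776 × 10^-4 M
[C2O4^2-] = s = 1.78 x 10^-4 M

1.78e-4 M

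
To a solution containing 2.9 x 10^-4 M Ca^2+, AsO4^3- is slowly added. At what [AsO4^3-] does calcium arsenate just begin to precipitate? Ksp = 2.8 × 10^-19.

Ca3(AsO4)2(s) ⇌ 3 Ca^2+(aq) + 2 AsO4^3-(aq)
Ksp = [Ca^2+]^3[AsO4^3-]^2
Precipitation begins when Q = Ksp. With [Ca^2+] = 2.9 x 10^-4 M:
2.8 × 10^-19 = (2.9 x 10^-4)^3 × [AsO4^3-]^2
[AsO4^3-] = (2.8 × 10^-19 / 2.44 × 10^-11)^(1/2) = 1.1 × 10^-4 M

1.1 × 10^-4 M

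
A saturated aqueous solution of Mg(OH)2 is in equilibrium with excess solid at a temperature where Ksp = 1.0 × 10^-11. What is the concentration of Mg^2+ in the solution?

Mg(OH)2(s) ⇌ Mg^2+(aq) + 2 OH^-(aq)
Ksp = [Mg^2+][OH^-]^2
Let s = molar solubility. Then [Mg^2+] = s and [OH^-] = 2s.
So Ksp = s × (2s)^2 = 4s^3
s^3 = 1.0 × 10^-11 / 4, so s = 1.36 × 10^-4 M
[Mg^2+] = s = 1.4 x 10^-4 M

[Mg^2+] = 1.4 × 10^-4 M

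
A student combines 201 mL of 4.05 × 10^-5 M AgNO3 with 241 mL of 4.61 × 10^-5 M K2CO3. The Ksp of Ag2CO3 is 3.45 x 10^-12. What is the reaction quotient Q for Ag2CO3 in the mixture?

Total volume = 201 + 241 = 442 mL.
[Ag^+] = 4.05 × 10^-5 × (201/442) = 1.842 x 10^-5 M
[CO3^2-] = 4.61 × 10^-5 × (241/442) = 2.514 x 10^-5 M
Ag2CO3(s) ⇌ 2 Ag^+(aq) + CO3^2-(aq), so Q = [Ag^+]^2[CO3^2-]
Q = (1.842 × 10^-5)^2(2.514 × 10^-5) = 8.53 × 10^-15
Q < Ksp, so no precipitate of Ag2CO3 forms.

Q = 8.53 x 10^-15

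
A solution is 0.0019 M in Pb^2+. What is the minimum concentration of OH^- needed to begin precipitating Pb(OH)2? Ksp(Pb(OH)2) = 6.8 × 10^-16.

Pb(OH)2(s) ⇌ Pb^2+ + 2 OH^-
Ksp = [Pb^2+][OH^-]^2
Precipitation begins when Q = Ksp. With [Pb^2+] = 0.0019 M:
6.8 × 10^-16 = (0.0019) × [OH^-]^2
[OH^-] = (6.8 × 10^-16 / 1.9 x 10^-3)^(1/2) = 6.0 x 10^-7 M

[OH^-] = 6.0 x 10^-7 M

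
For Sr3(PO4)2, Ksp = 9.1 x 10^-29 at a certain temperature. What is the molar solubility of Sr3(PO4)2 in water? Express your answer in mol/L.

s = 9.7 × 10^-7 M

Sr3(PO4)2(s) <=> 3 Sr^2+ + 2 PO4^3-
Ksp = [Sr^2+]^3[PO4^3-]^2
Let s = molar solubility. Then [Sr^2+] = 3s and [PO4^3-] = 2s.
Substituting: Ksp = (3s)^3(2s)^2 = 108s^5
s = (9.1 x 10^-29 / 108)^(1/5) = 9.7 × 10^-7 M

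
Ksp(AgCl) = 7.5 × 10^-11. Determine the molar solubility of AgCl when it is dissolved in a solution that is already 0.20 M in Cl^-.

s = 3.8 x 10^-10 M

AgCl(s) <=> Ag^+ + Cl^-
Ksp = [Ag^+][Cl^-]
Let s = moles of AgCl that dissolve per litre. [Ag^+] = s, [Cl^-] = 0.20 + s ≈ 0.20 (Ksp is small, so little additional dissolves).
Ksp ≈ s × 0.20
s = 3.8 × 10^-10 M
Check: s = 3.8 x 10^-10 ≪ 0.20, so the approximation is valid.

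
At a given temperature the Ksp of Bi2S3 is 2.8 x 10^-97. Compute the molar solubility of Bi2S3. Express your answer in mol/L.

s ≈ 1.9 x 10^-20 M

Bi2S3(s) <=> 2 Bi^3+ + 3 S^2-
Ksp = [Bi^3+]^2[S^2-]^3
If s mol/L of Bi2S3 dissolves, [Bi^3+] = 2s and [S^2-] = 3s.
Substituting: Ksp = (2s)^2(3s)^3 = 108s^5
s^5 = 2.8 x 10^-97 / 108, so s = 1.9 × 10^-20 M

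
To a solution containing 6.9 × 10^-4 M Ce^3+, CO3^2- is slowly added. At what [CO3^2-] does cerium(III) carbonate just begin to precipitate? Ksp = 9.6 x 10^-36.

Ce2(CO3)3(s) ⇌ 2 Ce^3+ + 3 CO3^2-
Ksp = [Ce^3+]^2[CO3^2-]^3
Precipitation begins when Q = Ksp. With [Ce^3+] = 6.9 × 10^-4 M:
9.6 x 10^-36 = (6.9 × 10^-4)^2 × [CO3^2-]^3
[CO3^2-] = (9.6 x 10^-36 / 4.76 × 10^-7)^(1/3) = 2.7 x 10^-10 M

2.7 x 10^-10 M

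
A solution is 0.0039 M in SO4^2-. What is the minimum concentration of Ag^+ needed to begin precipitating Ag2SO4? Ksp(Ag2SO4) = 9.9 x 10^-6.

[Ag^+] = 5.0 × 10^-2 M

Ag2SO4(s) <=> 2 Ag^+(aq) + SO4^2-(aq)
Ksp = [Ag^+]^2[SO4^2-]
Precipitation begins when Q = Ksp. With [SO4^2-] = 0.0039 M:
9.9 x 10^-6 = (0.0039) × [Ag^+]^2
[Ag^+] = (9.9 x 10^-6 / 3.9 × 10^-3)^(1/2) = 5.0 x 10^-2 M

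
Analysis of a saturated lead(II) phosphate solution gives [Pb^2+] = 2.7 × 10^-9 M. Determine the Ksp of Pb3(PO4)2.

Ksp ≈ 6.4 x 10^-44

Pb3(PO4)2(s) ⇌ 3 Pb^2+ + 2 PO4^3-
Stoichiometry gives [PO4^3-] = (2/3)[Pb^2+] = 1.80 × 10^-9 M.
Ksp = [Pb^2+]^3[PO4^3-]^2
Ksp = (2.7 × 10^-9)^3 × (1.80 × 10^-9)^2 = 6.4 × 10^-44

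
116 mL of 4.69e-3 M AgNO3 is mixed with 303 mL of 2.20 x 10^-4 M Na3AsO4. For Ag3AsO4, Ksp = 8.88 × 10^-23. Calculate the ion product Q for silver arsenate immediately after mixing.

Total volume = 116 + 303 = 419 mL.
[Ag^+] = 4.69 × 10^-3 × (116/419) = 1.298 x 10^-3 M
[AsO4^3-] = 2.20 x 10^-4 × (303/419) = 1.591 x 10^-4 M
Ag3AsO4(s) ⇌ 3 Ag^+ + AsO4^3-, so Q = [Ag^+]^3[AsO4^3-]
Q = (1.298 × 10^-3)^3(1.591 × 10^-4) = 3.48 × 10^-13
Q > Ksp, so Ag3AsO4 will precipitate.

3.48e-13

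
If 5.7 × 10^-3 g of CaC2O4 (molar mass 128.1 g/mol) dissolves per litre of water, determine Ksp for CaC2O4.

2.0 × 10^-9

Molar solubility s = (5.7 × 10^-3 g/L) / (128.1 g/mol) = 4.45 × 10^-5 M.
CaC2O4(s) <=> Ca^2+ + C2O4^2-
With molar solubility s: [Ca^2+] = s, [C2O4^2-] = s.
Ksp = [Ca^2+][C2O4^2-]
Ksp = s^2
Ksp = (4.45 x 10^-5)^2 = 2.0 × 10^-9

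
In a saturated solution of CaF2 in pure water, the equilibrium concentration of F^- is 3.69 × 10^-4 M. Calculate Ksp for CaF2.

Ksp ≈ 2.51 × 10^-11

CaF2(s) ⇌ Ca^2+ + 2 F^-
Stoichiometry gives [Ca^2+] = (1/2)[F^-] = 1.845 x 10^-4 M.
Ksp = [Ca^2+][F^-]^2
Ksp = 1.845 x 10^-4 × (3.69 × 10^-4)^2 = 2.51 x 10^-11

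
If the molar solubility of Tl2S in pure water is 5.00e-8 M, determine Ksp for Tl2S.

5.00 x 10^-22

Tl2S(s) <=> 2 Tl^+(aq) + S^2-(aq)
For each mole of Tl2S that dissolves: [Tl^+] = 2s, [S^2-] = s.
Ksp = [Tl^+]^2[S^2-]
Substituting: Ksp = (2s)^2s = 4s^3
Ksp = 4 × (5.00 x 10^-8)^3 = 5.00 x 10^-22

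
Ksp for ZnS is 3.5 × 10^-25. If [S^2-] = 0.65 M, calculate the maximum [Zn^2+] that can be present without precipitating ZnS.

[Zn^2+] ≈ 5.4e-25 M

ZnS(s) ⇌ Zn^2+ + S^2-
Ksp = [Zn^2+][S^2-]
Precipitation begins when Q = Ksp. With [S^2-] = 0.65 M:
3.5 × 10^-25 = (0.65) × [Zn^2+]
[Zn^2+] = (3.5 × 10^-25 / 6.5 x 10^-1) = 5.4 x 10^-25 M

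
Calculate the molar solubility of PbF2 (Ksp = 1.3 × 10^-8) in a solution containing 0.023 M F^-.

2.5 × 10^-5 M

PbF2(s) ⇌ Pb^2+ + 2 F^-
Ksp = [Pb^2+][F^-]^2
Let s be the molar solubility in this solution. [Pb^2+] = s, [F^-] = 0.023 + 2s ≈ 0.023 (since the F^- already present dominates).
Ksp ≈ s × (0.023)^2
s = 2.5 x 10^-5 M
Check: 2s = 4.9 × 10^-5 ≪ 0.023, so the approximation is valid.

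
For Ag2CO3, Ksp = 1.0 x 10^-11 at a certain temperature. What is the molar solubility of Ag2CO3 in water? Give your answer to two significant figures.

s ≈ 1.4e-4 M

Ag2CO3(s) ⇌ 2 Ag^+ + CO3^2-
Ksp = [Ag^+]^2[CO3^2-]
Let s = molar solubility. Then [Ag^+] = 2s and [CO3^2-] = s.
Substituting: Ksp = (2s)^2s = 4s^3
Solving, s = (1.0 x 10^-11/4)^(1/3) = 1.4 × 10^-4 M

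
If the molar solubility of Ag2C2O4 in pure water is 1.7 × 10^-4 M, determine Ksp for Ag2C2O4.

Ag2C2O4(s) ⇌ 2 Ag^+(aq) + C2O4^2-(aq)
If s mol/L of Ag2C2O4 dissolves, [Ag^+] = 2s and [C2O4^2-] = s.
Ksp = [Ag^+]^2[C2O4^2-]
Substituting: Ksp = (2s)^2s = 4s^3
With s = 1.7 × 10^-4: Ksp = 2.0 × 10^-11

Ksp ≈ 2.0 x 10^-11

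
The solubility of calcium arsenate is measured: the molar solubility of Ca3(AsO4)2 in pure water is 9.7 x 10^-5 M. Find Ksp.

9.3 × 10^-19

Ca3(AsO4)2(s) <=> 3 Ca^2+(aq) + 2 AsO4^3-(aq)
With molar solubility s: [Ca^2+] = 3s, [AsO4^3-] = 2s.
Ksp = [Ca^2+]^3[AsO4^3-]^2
Ksp = (3s)^3(2s)^2 = 108s^5
Ksp = 108 × (9.7 x 10^-5)^5 = 9.3 x 10^-19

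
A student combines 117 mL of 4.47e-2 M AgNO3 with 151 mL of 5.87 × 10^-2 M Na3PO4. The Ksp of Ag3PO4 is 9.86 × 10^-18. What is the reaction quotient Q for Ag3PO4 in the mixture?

2.46e-7

Total volume = 117 + 151 = 268 mL.
[Ag^+] = 4.47 x 10^-2 × (117/268) = 1.951 × 10^-2 M
[PO4^3-] = 5.87 x 10^-2 × (151/268) = 3.307 × 10^-2 M
Ag3PO4(s) <=> 3 Ag^+ + PO4^3-, so Q = [Ag^+]^3[PO4^3-]
Q = (1.951 x 10^-2)^3(3.307 x 10^-2) = 2.46 x 10^-7
Q > Ksp, so Ag3PO4 will precipitate.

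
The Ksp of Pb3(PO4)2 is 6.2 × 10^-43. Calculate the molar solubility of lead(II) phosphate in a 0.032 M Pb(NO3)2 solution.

Pb3(PO4)2(s) ⇌ 3 Pb^2+(aq) + 2 PO4^3-(aq)
Ksp = [Pb^2+]^3[PO4^3-]^2
If s mol/L dissolves here, [Pb^2+] = 0.032 + 3s ≈ 0.032, [PO4^3-] = 2s (common-ion effect: Pb^2+ is already 0.032 M).
Ksp ≈ (0.032)^3 × (2s)^2
s = 6.9 × 10^-20 M
Check: 3s = 2.1 × 10^-19 ≪ 0.032, so the approximation is valid.

6.9 × 10^-20 M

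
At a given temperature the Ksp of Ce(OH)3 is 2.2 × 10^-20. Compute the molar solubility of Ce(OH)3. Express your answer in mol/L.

Ce(OH)3(s) <=> Ce^3+(aq) + 3 OH^-(aq)
Ksp = [Ce^3+][OH^-]^3
With molar solubility s: [Ce^3+] = s, [OH^-] = 3s.
So Ksp = s × (3s)^3 = 27s^4
s^4 = 2.2 × 10^-20 / 27, so s = 5.3 x 10^-6 M

5.3 × 10^-6 M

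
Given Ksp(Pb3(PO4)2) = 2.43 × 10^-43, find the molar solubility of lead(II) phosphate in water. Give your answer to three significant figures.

s ≈ 1.18 x 10^-9 M

Pb3(PO4)2(s) ⇌ 3 Pb^2+(aq) + 2 PO4^3-(aq)
Ksp = [Pb^2+]^3[PO4^3-]^2
Let s = molar solubility. Then [Pb^2+] = 3s and [PO4^3-] = 2s.
Substituting: Ksp = (3s)^3(2s)^2 = 108s^5
Solving, s = (2.43 × 10^-43/108)^(1/5) = 1.18 × 10^-9 M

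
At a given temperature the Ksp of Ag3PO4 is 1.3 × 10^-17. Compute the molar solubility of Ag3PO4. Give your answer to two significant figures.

Ag3PO4(s) <=> 3 Ag^+(aq) + PO4^3-(aq)
Ksp = [Ag^+]^3[PO4^3-]
If s mol/L of Ag3PO4 dissolves, [Ag^+] = 3s and [PO4^3-] = s.
So Ksp = (3s)^3 × s = 27s^4
s = (1.3 × 10^-17 / 27)^(1/4) = 2.6 x 10^-5 M

s = 2.6 × 10^-5 M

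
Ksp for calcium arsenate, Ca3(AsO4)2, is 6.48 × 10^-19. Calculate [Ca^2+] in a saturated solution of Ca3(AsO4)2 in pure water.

[Ca^2+] = 2.71 × 10^-4 M

Ca3(AsO4)2(s) <=> 3 Ca^2+(aq) + 2 AsO4^3-(aq)
Ksp = [Ca^2+]^3[AsO4^3-]^2
If s mol/L of Ca3(AsO4)2 dissolves, [Ca^2+] = 3s and [AsO4^3-] = 2s.
Substituting: Ksp = (3s)^3(2s)^2 = 108s^5
s^5 = 6.48 × 10^-19 / 108, so s = 9.029 × 10^-5 M
[Ca^2+] = 3s = 2.71 x 10^-4 M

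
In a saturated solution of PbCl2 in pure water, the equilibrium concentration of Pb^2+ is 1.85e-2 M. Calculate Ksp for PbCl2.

Ksp = 2.53 x 10^-5

PbCl2(s) ⇌ Pb^2+ + 2 Cl^-
Stoichiometry gives [Cl^-] = (2/1)[Pb^2+] = 3.700 × 10^-2 M.
Ksp = [Pb^2+][Cl^-]^2
Ksp = 1.85 × 10^-2 × (3.700 × 10^-2)^2 = 2.53 x 10^-5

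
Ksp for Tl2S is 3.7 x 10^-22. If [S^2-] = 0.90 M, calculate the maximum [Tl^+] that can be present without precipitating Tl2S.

Tl2S(s) <=> 2 Tl^+ + S^2-
Ksp = [Tl^+]^2[S^2-]
Precipitation begins when Q = Ksp. With [S^2-] = 0.90 M:
3.7 x 10^-22 = (0.90) × [Tl^+]^2
[Tl^+] = (3.7 x 10^-22 / 9.0 x 10^-1)^(1/2) = 2.0 x 10^-11 M

2.0 × 10^-11 M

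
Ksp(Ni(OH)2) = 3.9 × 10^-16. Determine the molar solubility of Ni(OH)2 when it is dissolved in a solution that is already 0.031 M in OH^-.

Ni(OH)2(s) ⇌ Ni^2+(aq) + 2 OH^-(aq)
Ksp = [Ni^2+][OH^-]^2
Let s be the molar solubility in this solution. [Ni^2+] = s, [OH^-] = 0.031 + 2s ≈ 0.031 (since the OH^- already present dominates).
Ksp ≈ s × (0.031)^2
s = 4.1 × 10^-13 M
Check: 2s = 8.1 × 10^-13 ≪ 0.031, so the approximation is valid.

4.1 × 10^-13 M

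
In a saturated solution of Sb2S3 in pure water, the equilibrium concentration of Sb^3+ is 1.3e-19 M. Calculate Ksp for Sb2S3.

Ksp = 1.3 × 10^-94

Sb2S3(s) ⇌ 2 Sb^3+(aq) + 3 S^2-(aq)
Stoichiometry gives [S^2-] = (3/2)[Sb^3+] = 1.95 × 10^-19 M.
Ksp = [Sb^3+]^2[S^2-]^3
Ksp = (1.3 × 10^-19)^2 × (1.95 × 10^-19)^3 = 1.3 x 10^-94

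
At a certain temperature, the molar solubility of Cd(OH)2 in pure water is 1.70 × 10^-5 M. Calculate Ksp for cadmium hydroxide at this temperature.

Ksp ≈ 1.97 x 10^-14

Cd(OH)2(s) ⇌ Cd^2+(aq) + 2 OH^-(aq)
Let s = molar solubility. Then [Cd^2+] = s and [OH^-] = 2s.
Ksp = [Cd^2+][OH^-]^2
Ksp = s(2s)^2 = 4s^3
With s = 1.70 × 10^-5: Ksp = 1.97 x 10^-14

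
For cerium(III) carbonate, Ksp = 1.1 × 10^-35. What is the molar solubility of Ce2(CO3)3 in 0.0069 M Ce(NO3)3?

Ce2(CO3)3(s) ⇌ 2 Ce^3+ + 3 CO3^2-
Ksp = [Ce^3+]^2[CO3^2-]^3
Let s = moles of Ce2(CO3)3 that dissolve per litre. [Ce^3+] = 0.0069 + 2s ≈ 0.0069, [CO3^2-] = 3s (since Ce^3+ from Ce(NO3)3 dominates).
Ksp ≈ (0.0069)^2 × (3s)^3
s = 2.0 x 10^-11 M
Check: 2s = 4.1 × 10^-11 ≪ 0.0069, so the approximation is valid.

s ≈ 2.0e-11 M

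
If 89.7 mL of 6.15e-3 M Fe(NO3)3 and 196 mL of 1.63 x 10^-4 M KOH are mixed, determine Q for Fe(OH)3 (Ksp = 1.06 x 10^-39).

2.70 x 10^-15

Total volume = 89.7 + 196 = 285.7 mL.
[Fe^3+] = 6.15 × 10^-3 × (89.7/285.7) = 1.931 × 10^-3 M
[OH^-] = 1.63 × 10^-4 × (196/285.7) = 1.118 x 10^-4 M
Fe(OH)3(s) ⇌ Fe^3+(aq) + 3 OH^-(aq), so Q = [Fe^3+][OH^-]^3
Q = (1.931 x 10^-3)(1.118 × 10^-4)^3 = 2.70 x 10^-15
Q > Ksp, so Fe(OH)3 will precipitate.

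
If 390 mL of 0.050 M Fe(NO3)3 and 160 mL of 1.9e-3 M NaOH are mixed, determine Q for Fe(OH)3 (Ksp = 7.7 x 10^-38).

Total volume = 390 + 160 = 550 mL.
[Fe^3+] = 5.0 x 10^-2 × (390/550) = 3.55 × 10^-2 M
[OH^-] = 1.9 x 10^-3 × (160/550) = 5.53 × 10^-4 M
Fe(OH)3(s) ⇌ Fe^3+ + 3 OH^-, so Q = [Fe^3+][OH^-]^3
Q = (3.55 x 10^-2)(5.53 × 10^-4)^3 = 6.0 × 10^-12
Q > Ksp, so Fe(OH)3 will precipitate.

Q ≈ 6.0 × 10^-12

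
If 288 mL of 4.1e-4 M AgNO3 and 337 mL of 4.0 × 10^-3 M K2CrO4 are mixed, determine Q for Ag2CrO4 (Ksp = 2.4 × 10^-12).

Total volume = 288 + 337 = 625 mL.
[Ag^+] = 4.1 × 10^-4 × (288/625) = 1.89 x 10^-4 M
[CrO4^2-] = 4.0 x 10^-3 × (337/625) = 2.16 x 10^-3 M
Ag2CrO4(s) ⇌ 2 Ag^+(aq) + CrO4^2-(aq), so Q = [Ag^+]^2[CrO4^2-]
Q = (1.89 × 10^-4)^2(2.16 x 10^-3) = 7.7 × 10^-11
Q > Ksp, so Ag2CrO4 will precipitate.

Q ≈ 7.7 × 10^-11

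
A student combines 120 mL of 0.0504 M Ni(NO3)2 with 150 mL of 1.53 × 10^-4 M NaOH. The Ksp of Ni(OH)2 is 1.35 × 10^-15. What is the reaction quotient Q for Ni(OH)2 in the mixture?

Total volume = 120 + 150 = 270 mL.
[Ni^2+] = 5.04 × 10^-2 × (120/270) = 2.240 x 10^-2 M
[OH^-] = 1.53 × 10^-4 × (150/270) = 8.500 × 10^-5 M
Ni(OH)2(s) <=> Ni^2+ + 2 OH^-, so Q = [Ni^2+][OH^-]^2
Q = (2.240 x 10^-2)(8.500 × 10^-5)^2 = 1.62 x 10^-10
Q > Ksp, so Ni(OH)2 will precipitate.

Q ≈ 1.62 × 10^-10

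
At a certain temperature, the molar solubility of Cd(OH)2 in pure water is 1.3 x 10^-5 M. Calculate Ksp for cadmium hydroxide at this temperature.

8.8 × 10^-15

Cd(OH)2(s) <=> Cd^2+ + 2 OH^-
If s mol/L of Cd(OH)2 dissolves, [Cd^2+] = s and [OH^-] = 2s.
Ksp = [Cd^2+][OH^-]^2
Substituting: Ksp = s(2s)^2 = 4s^3
With s = 1.3 x 10^-5: Ksp = 8.8 x 10^-15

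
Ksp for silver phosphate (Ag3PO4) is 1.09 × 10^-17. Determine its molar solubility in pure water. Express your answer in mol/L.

s ≈ 2.52 x 10^-5 M

Ag3PO4(s) ⇌ 3 Ag^+(aq) + PO4^3-(aq)
Ksp = [Ag^+]^3[PO4^3-]
With molar solubility s: [Ag^+] = 3s, [PO4^3-] = s.
So Ksp = (3s)^3 × s = 27s^4
s = (1.09 × 10^-17 / 27)^(1/4) = 2.52 × 10^-5 M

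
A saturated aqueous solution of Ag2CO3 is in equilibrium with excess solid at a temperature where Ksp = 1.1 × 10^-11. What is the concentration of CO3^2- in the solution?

Ag2CO3(s) <=> 2 Ag^+(aq) + CO3^2-(aq)
Ksp = [Ag^+]^2[CO3^2-]
Let s = molar solubility. Then [Ag^+] = 2s and [CO3^2-] = s.
Ksp = (2s)^2s = 4s^3
s^3 = 1.1 × 10^-11 / 4, so s = 1.40 × 10^-4 M
[CO3^2-] = s = 1.4 x 10^-4 M

[CO3^2-] = 1.4 x 10^-4 M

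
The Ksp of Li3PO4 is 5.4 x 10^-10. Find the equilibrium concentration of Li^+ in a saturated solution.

[Li^+] ≈ 6.3e-3 M

Li3PO4(s) ⇌ 3 Li^+ + PO4^3-
Ksp = [Li^+]^3[PO4^3-]
For each mole of Li3PO4 that dissolves: [Li^+] = 3s, [PO4^3-] = s.
Ksp = (3s)^3s = 27s^4
Solving, s = (5.4 x 10^-10/27)^(1/4) = 2.11 x 10^-3 M
[Li^+] = 3s = 6.3 × 10^-3 M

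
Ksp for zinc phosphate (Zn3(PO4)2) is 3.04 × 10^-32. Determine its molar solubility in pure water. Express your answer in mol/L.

Zn3(PO4)2(s) <=> 3 Zn^2+(aq) + 2 PO4^3-(aq)
Ksp = [Zn^2+]^3[PO4^3-]^2
For each mole of Zn3(PO4)2 that dissolves: [Zn^2+] = 3s, [PO4^3-] = 2s.
Substituting: Ksp = (3s)^3(2s)^2 = 108s^5
s = (3.04 × 10^-32 / 108)^(1/5) = 1.95 × 10^-7 M

1.95 × 10^-7 M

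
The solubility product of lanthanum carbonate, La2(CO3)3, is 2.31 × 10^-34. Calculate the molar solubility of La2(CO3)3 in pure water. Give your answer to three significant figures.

La2(CO3)3(s) ⇌ 2 La^3+(aq) + 3 CO3^2-(aq)
Ksp = [La^3+]^2[CO3^2-]^3
Let s = molar solubility. Then [La^3+] = 2s and [CO3^2-] = 3s.
So Ksp = (2s)^2 × (3s)^3 = 108s^5
s = (2.31 × 10^-34 / 108)^(1/5) = 7.35 × 10^-8 M

7.35 × 10^-8 M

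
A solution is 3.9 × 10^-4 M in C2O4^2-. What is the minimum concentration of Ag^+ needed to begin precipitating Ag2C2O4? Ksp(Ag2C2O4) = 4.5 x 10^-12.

Ag2C2O4(s) ⇌ 2 Ag^+ + C2O4^2-
Ksp = [Ag^+]^2[C2O4^2-]
Precipitation begins when Q = Ksp. With [C2O4^2-] = 3.9 × 10^-4 M:
4.5 x 10^-12 = (3.9 × 10^-4) × [Ag^+]^2
[Ag^+] = (4.5 x 10^-12 / 3.9 x 10^-4)^(1/2) = 1.1 × 10^-4 M

1.1 × 10^-4 M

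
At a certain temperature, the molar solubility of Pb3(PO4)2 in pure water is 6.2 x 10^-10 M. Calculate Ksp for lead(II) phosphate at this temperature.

Pb3(PO4)2(s) <=> 3 Pb^2+(aq) + 2 PO4^3-(aq)
Let s = molar solubility. Then [Pb^2+] = 3s and [PO4^3-] = 2s.
Ksp = [Pb^2+]^3[PO4^3-]^2
Ksp = (3s)^3(2s)^2 = 108s^5
With s = 6.2 × 10^-10: Ksp = 9.9 x 10^-45

9.9e-45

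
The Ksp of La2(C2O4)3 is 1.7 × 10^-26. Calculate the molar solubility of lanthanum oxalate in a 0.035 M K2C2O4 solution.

La2(C2O4)3(s) ⇌ 2 La^3+ + 3 C2O4^2-
Ksp = [La^3+]^2[C2O4^2-]^3
If s mol/L dissolves here, [La^3+] = 2s, [C2O4^2-] = 0.035 + 3s ≈ 0.035 (since C2O4^2- from K2C2O4 dominates).
Ksp ≈ (2s)^2 × (0.035)^3
s = 1.0 × 10^-11 M
Check: 3s = 3.0 × 10^-11 ≪ 0.035, so the approximation is valid.

s ≈ 1.0 × 10^-11 M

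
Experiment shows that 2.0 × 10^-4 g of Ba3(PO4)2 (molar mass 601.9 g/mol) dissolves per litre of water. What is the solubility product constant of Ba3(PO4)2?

Molar solubility s = (2.0 x 10^-4 g/L) / (601.9 g/mol) = 3.32 × 10^-7 M.
Ba3(PO4)2(s) <=> 3 Ba^2+ + 2 PO4^3-
With molar solubility s: [Ba^2+] = 3s, [PO4^3-] = 2s.
Ksp = [Ba^2+]^3[PO4^3-]^2
So Ksp = (3s)^3 × (2s)^2 = 108s^5
With s = 3.32 × 10^-7: Ksp = 4.4 × 10^-31

4.4e-31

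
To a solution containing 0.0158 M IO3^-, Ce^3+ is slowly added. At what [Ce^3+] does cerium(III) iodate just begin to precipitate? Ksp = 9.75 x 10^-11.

[Ce^3+] = 2.47e-5 M

Ce(IO3)3(s) ⇌ Ce^3+(aq) + 3 IO3^-(aq)
Ksp = [Ce^3+][IO3^-]^3
Precipitation begins when Q = Ksp. With [IO3^-] = 0.0158 M:
9.75 x 10^-11 = (0.0158)^3 × [Ce^3+]
[Ce^3+] = (9.75 x 10^-11 / 3.944 × 10^-6) = 2.47 x 10^-5 M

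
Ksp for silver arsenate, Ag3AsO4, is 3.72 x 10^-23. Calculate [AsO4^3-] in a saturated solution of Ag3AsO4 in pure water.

1.08 × 10^-6 M

Ag3AsO4(s) ⇌ 3 Ag^+(aq) + AsO4^3-(aq)
Ksp = [Ag^+]^3[AsO4^3-]
Let s = molar solubility. Then [Ag^+] = 3s and [AsO4^3-] = s.
So Ksp = (3s)^3 × s = 27s^4
s = (3.72 x 10^-23 / 27)^(1/4) = 1.083 x 10^-6 M
[AsO4^3-] = s = 1.08 × 10^-6 M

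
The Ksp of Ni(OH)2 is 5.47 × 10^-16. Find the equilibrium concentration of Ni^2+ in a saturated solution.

Ni(OH)2(s) ⇌ Ni^2+ + 2 OH^-
Ksp = [Ni^2+][OH^-]^2
With molar solubility s: [Ni^2+] = s, [OH^-] = 2s.
So Ksp = s × (2s)^2 = 4s^3
s^3 = 5.47 × 10^-16 / 4, so s = 5.152 x 10^-6 M
[Ni^2+] = s = 5.15 × 10^-6 M

[Ni^2+] = 5.15 × 10^-6 M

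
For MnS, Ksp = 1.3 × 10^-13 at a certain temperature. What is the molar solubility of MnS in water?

MnS(s) <=> Mn^2+(aq) + S^2-(aq)
Ksp = [Mn^2+][S^2-]
For each mole of MnS that dissolves: [Mn^2+] = s, [S^2-] = s.
Ksp = s × s = s^2
s = (1.3 × 10^-13)^(1/2) = 3.6 × 10^-7 M

s ≈ 3.6 × 10^-7 M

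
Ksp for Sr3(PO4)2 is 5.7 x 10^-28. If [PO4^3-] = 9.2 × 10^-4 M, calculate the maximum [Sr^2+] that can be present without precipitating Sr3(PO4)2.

[Sr^2+] = 8.8 × 10^-8 M

Sr3(PO4)2(s) <=> 3 Sr^2+(aq) + 2 PO4^3-(aq)
Ksp = [Sr^2+]^3[PO4^3-]^2
Precipitation begins when Q = Ksp. With [PO4^3-] = 9.2 × 10^-4 M:
5.7 x 10^-28 = (9.2 × 10^-4)^2 × [Sr^2+]^3
[Sr^2+] = (5.7 x 10^-28 / 8.46 × 10^-7)^(1/3) = 8.8 x 10^-8 M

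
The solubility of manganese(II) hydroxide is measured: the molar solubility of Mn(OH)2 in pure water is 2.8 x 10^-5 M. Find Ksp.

Ksp = 8.8e-14

Mn(OH)2(s) ⇌ Mn^2+(aq) + 2 OH^-(aq)
With molar solubility s: [Mn^2+] = s, [OH^-] = 2s.
Ksp = [Mn^2+][OH^-]^2
So Ksp = s × (2s)^2 = 4s^3
With s = 2.8 × 10^-5: Ksp = 8.8 x 10^-14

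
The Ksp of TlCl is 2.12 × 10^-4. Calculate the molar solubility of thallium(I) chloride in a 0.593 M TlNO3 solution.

s ≈ 3.58e-4 M

TlCl(s) <=> Tl^+(aq) + Cl^-(aq)
Ksp = [Tl^+][Cl^-]
Let s be the molar solubility in this solution. [Tl^+] = 0.593 + s ≈ 0.593, [Cl^-] = s (since Tl^+ from TlNO3 dominates).
Ksp ≈ 0.593 × s
s = 3.58 × 10^-4 M
Check: s = 3.6 × 10^-4 ≪ 0.593, so the approximation is valid.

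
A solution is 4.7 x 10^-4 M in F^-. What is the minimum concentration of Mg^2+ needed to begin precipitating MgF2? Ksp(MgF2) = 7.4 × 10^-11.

[Mg^2+] = 3.3e-4 M

MgF2(s) ⇌ Mg^2+ + 2 F^-
Ksp = [Mg^2+][F^-]^2
Precipitation begins when Q = Ksp. With [F^-] = 4.7 x 10^-4 M:
7.4 × 10^-11 = (4.7 x 10^-4)^2 × [Mg^2+]
[Mg^2+] = (7.4 × 10^-11 / 2.21 × 10^-7) = 3.3 x 10^-4 M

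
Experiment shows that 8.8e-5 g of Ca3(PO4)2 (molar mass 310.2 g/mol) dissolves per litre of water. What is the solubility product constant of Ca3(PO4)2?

2.0 × 10^-31

Molar solubility s = (8.8 × 10^-5 g/L) / (310.2 g/mol) = 2.84 × 10^-7 M.
Ca3(PO4)2(s) ⇌ 3 Ca^2+(aq) + 2 PO4^3-(aq)
If s mol/L of Ca3(PO4)2 dissolves, [Ca^2+] = 3s and [PO4^3-] = 2s.
Ksp = [Ca^2+]^3[PO4^3-]^2
So Ksp = (3s)^3 × (2s)^2 = 108s^5
With s = 2.84 × 10^-7: Ksp = 2.0 × 10^-31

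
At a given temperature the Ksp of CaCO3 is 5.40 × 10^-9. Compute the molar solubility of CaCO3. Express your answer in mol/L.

CaCO3(s) <=> Ca^2+ + CO3^2-
Ksp = [Ca^2+][CO3^2-]
If s mol/L of CaCO3 dissolves, [Ca^2+] = s and [CO3^2-] = s.
Ksp = s^2
s = √(5.40 × 10^-9) = 7.35 × 10^-5 M

s = 7.35 x 10^-5 M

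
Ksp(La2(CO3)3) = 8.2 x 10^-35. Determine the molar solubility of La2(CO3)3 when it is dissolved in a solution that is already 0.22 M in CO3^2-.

La2(CO3)3(s) ⇌ 2 La^3+(aq) + 3 CO3^2-(aq)
Ksp = [La^3+]^2[CO3^2-]^3
Let s = moles of La2(CO3)3 that dissolve per litre. [La^3+] = 2s, [CO3^2-] = 0.22 + 3s ≈ 0.22 (since the CO3^2- already present dominates).
Ksp ≈ (2s)^2 × (0.22)^3
s = 4.4 x 10^-17 M
Check: 3s = 1.3 × 10^-16 ≪ 0.22, so the approximation is valid.

s ≈ 4.4 × 10^-17 M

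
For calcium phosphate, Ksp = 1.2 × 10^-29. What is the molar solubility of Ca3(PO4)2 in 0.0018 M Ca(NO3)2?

s ≈ 2.3 × 10^-11 M

Ca3(PO4)2(s) ⇌ 3 Ca^2+(aq) + 2 PO4^3-(aq)
Ksp = [Ca^2+]^3[PO4^3-]^2
If s mol/L dissolves here, [Ca^2+] = 0.0018 + 3s ≈ 0.0018, [PO4^3-] = 2s (Ksp is small, so little additional dissolves).
Ksp ≈ (0.0018)^3 × (2s)^2
s = 2.3 × 10^-11 M
Check: 3s = 6.8 × 10^-11 ≪ 0.0018, so the approximation is valid.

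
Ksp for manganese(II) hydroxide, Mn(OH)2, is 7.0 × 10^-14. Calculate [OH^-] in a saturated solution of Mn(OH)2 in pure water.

Mn(OH)2(s) ⇌ Mn^2+ + 2 OH^-
Ksp = [Mn^2+][OH^-]^2
If s mol/L of Mn(OH)2 dissolves, [Mn^2+] = s and [OH^-] = 2s.
So Ksp = s × (2s)^2 = 4s^3
s^3 = 7.0 × 10^-14 / 4, so s = 2.60 x 10^-5 M
[OH^-] = 2s = 5.2 x 10^-5 M

[OH^-] ≈ 5.2e-5 M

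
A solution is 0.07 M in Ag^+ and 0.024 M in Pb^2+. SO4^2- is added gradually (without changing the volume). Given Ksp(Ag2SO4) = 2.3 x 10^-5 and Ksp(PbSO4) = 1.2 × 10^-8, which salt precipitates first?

Each salt begins to precipitate when Q = Ksp, i.e. when [SO4^2-] reaches its threshold.
For Ag2SO4: 2.3 x 10^-5 = (0.07)^2 × [SO4^2-]  ⇒  [SO4^2-] = 4.7 × 10^-3 M.
For PbSO4: 1.2 × 10^-8 = 0.024 × [SO4^2-]  ⇒  [SO4^2-] = 5.0 x 10^-7 M.
The salt with the lower threshold [SO4^2-] precipitates first: PbSO4.

PbSO4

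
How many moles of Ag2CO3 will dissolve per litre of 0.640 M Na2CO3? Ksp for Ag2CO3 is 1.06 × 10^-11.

Ag2CO3(s) <=> 2 Ag^+(aq) + CO3^2-(aq)
Ksp = [Ag^+]^2[CO3^2-]
Let s be the molar solubility in this solution. [Ag^+] = 2s, [CO3^2-] = 0.640 + s ≈ 0.640 (since CO3^2- from Na2CO3 dominates).
Ksp ≈ (2s)^2 × 0.640
s = 2.03 x 10^-6 M
Check: s = 2.0 x 10^-6 ≪ 0.640, so the approximation is valid.

s = 2.03 x 10^-6 M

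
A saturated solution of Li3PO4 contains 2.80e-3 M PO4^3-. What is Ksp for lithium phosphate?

Ksp = 1.66 x 10^-9

Li3PO4(s) <=> 3 Li^+(aq) + PO4^3-(aq)
Stoichiometry gives [Li^+] = (3/1)[PO4^3-] = 8.400 × 10^-3 M.
Ksp = [Li^+]^3[PO4^3-]
Ksp = (8.400 × 10^-3)^3 × 2.80 x 10^-3 = 1.66 × 10^-9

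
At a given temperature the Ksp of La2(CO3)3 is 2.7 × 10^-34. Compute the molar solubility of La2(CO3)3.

s ≈ 7.6e-8 M

La2(CO3)3(s) ⇌ 2 La^3+ + 3 CO3^2-
Ksp = [La^3+]^2[CO3^2-]^3
Let s = molar solubility. Then [La^3+] = 2s and [CO3^2-] = 3s.
Substituting: Ksp = (2s)^2(3s)^3 = 108s^5
s^5 = 2.7 × 10^-34 / 108, so s = 7.6 × 10^-8 M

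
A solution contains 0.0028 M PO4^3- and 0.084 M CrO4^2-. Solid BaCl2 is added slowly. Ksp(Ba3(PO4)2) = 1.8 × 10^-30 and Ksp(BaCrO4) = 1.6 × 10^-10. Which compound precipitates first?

BaCrO4

Precipitation of each salt starts when its ion product equals its Ksp.
For Ba3(PO4)2: 1.8 × 10^-30 = (0.0028)^2 × [Ba^2+]^3  ⇒  [Ba^2+] = 6.1 × 10^-9 M.
For BaCrO4: 1.6 × 10^-10 = 0.084 × [Ba^2+]  ⇒  [Ba^2+] = 1.9 x 10^-9 M.
The salt with the lower threshold [Ba^2+] precipitates first: BaCrO4.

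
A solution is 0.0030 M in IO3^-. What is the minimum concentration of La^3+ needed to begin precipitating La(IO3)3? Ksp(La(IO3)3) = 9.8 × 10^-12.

La(IO3)3(s) <=> La^3+(aq) + 3 IO3^-(aq)
Ksp = [La^3+][IO3^-]^3
Precipitation begins when Q = Ksp. With [IO3^-] = 0.0030 M:
9.8 × 10^-12 = (0.0030)^3 × [La^3+]
[La^3+] = (9.8 × 10^-12 / 2.70 × 10^-8) = 3.6 × 10^-4 M

[La^3+] = 3.6 × 10^-4 M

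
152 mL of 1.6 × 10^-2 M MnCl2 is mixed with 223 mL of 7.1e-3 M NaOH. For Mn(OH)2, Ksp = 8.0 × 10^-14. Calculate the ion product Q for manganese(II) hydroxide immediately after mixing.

Q ≈ 1.2e-7

Total volume = 152 + 223 = 375 mL.
[Mn^2+] = 1.6 × 10^-2 × (152/375) = 6.49 × 10^-3 M
[OH^-] = 7.1 × 10^-3 × (223/375) = 4.22 × 10^-3 M
Mn(OH)2(s) ⇌ Mn^2+(aq) + 2 OH^-(aq), so Q = [Mn^2+][OH^-]^2
Q = (6.49 × 10^-3)(4.22 × 10^-3)^2 = 1.2 × 10^-7
Q > Ksp, so Mn(OH)2 will precipitate.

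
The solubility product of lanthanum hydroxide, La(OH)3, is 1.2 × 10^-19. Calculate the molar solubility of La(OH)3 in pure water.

La(OH)3(s) ⇌ La^3+ + 3 OH^-
Ksp = [La^3+][OH^-]^3
For each mole of La(OH)3 that dissolves: [La^3+] = s, [OH^-] = 3s.
Ksp = s(3s)^3 = 27s^4
s = (1.2 × 10^-19 / 27)^(1/4) = 8.2 × 10^-6 M

8.2 x 10^-6 M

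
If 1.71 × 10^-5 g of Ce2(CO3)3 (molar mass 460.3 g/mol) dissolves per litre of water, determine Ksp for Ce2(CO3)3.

Ksp ≈ 7.64e-36

Molar solubility s = (1.71 × 10^-5 g/L) / (460.3 g/mol) = 3.715 × 10^-8 M.
Ce2(CO3)3(s) ⇌ 2 Ce^3+ + 3 CO3^2-
Let s = molar solubility. Then [Ce^3+] = 2s and [CO3^2-] = 3s.
Ksp = [Ce^3+]^2[CO3^2-]^3
Ksp = (2s)^2(3s)^3 = 108s^5
With s = 3.715 × 10^-8: Ksp = 7.64 x 10^-36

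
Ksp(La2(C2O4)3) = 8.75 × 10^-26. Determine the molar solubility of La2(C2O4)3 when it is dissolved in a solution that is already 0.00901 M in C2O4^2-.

La2(C2O4)3(s) <=> 2 La^3+ + 3 C2O4^2-
Ksp = [La^3+]^2[C2O4^2-]^3
If s mol/L dissolves here, [La^3+] = 2s, [C2O4^2-] = 0.00901 + 3s ≈ 0.00901 (Ksp is small, so little additional dissolves).
Ksp ≈ (2s)^2 × (0.00901)^3
s = 1.73 × 10^-10 M
Check: 3s = 5.2 × 10^-10 ≪ 0.00901, so the approximation is valid.

s = 1.73e-10 M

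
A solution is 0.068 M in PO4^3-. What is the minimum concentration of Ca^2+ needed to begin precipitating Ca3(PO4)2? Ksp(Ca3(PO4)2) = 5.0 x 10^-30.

[Ca^2+] = 1.0e-9 M

Ca3(PO4)2(s) ⇌ 3 Ca^2+ + 2 PO4^3-
Ksp = [Ca^2+]^3[PO4^3-]^2
Precipitation begins when Q = Ksp. With [PO4^3-] = 0.068 M:
5.0 x 10^-30 = (0.068)^2 × [Ca^2+]^3
[Ca^2+] = (5.0 x 10^-30 / 4.62 × 10^-3)^(1/3) = 1.0 × 10^-9 M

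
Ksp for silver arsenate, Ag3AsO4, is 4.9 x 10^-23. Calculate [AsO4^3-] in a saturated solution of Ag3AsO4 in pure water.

[AsO4^3-] = 1.2 × 10^-6 M

Ag3AsO4(s) <=> 3 Ag^+(aq) + AsO4^3-(aq)
Ksp = [Ag^+]^3[AsO4^3-]
For each mole of Ag3AsO4 that dissolves: [Ag^+] = 3s, [AsO4^3-] = s.
Ksp = (3s)^3s = 27s^4
s = (4.9 x 10^-23 / 27)^(1/4) = 1.16 x 10^-6 M
[AsO4^3-] = s = 1.2 × 10^-6 M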